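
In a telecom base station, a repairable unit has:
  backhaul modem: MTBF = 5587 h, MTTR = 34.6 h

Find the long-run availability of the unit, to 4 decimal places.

A(backhaul modem) = MTBF/(MTBF+MTTR) = 5587/(5587+34.6) = 0.9938

0.9938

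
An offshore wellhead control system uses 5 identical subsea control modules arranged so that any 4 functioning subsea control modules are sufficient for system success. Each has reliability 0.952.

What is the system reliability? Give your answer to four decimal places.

0.9791

R = Σ_{i=4}^{5} C(5,i) p^i (1−p)^{5−i} with p = 0.952
C(5,4)·0.952^4·0.048^1 = 0.197133
C(5,5)·0.952^5·0.048^0 = 0.781960
Sum = 0.9791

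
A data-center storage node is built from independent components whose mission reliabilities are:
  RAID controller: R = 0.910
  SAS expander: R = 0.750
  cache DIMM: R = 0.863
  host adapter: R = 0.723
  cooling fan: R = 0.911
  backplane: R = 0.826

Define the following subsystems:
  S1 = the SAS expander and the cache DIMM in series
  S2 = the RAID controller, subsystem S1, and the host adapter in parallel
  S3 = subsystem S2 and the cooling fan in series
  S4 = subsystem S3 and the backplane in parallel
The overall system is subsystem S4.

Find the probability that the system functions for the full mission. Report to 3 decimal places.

Series (SAS expander and cache DIMM): 0.75000 × 0.86300 = 0.64725
Parallel (RAID controller, [0.64725], and host adapter): 1 − (1 − 0.91000)(1 − 0.64725)(1 − 0.72300) = 0.99121
Series ([0.99121] and cooling fan): 0.99121 × 0.91100 = 0.90299
Parallel ([0.90299] and backplane): 1 − (1 − 0.90299)(1 − 0.82600) = 0.983

0.983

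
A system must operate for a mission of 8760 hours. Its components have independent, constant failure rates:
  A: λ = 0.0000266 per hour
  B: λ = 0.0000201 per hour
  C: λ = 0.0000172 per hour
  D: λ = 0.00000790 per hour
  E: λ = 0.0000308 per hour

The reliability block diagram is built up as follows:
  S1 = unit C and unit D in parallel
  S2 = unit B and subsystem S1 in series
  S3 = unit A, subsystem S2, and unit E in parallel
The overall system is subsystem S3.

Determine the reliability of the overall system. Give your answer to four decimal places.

R(A) = exp(−0.0000266 × 8760) = 0.792141
R(B) = exp(−0.0000201 × 8760) = 0.838554
R(C) = exp(−0.0000172 × 8760) = 0.860130
R(D) = exp(−0.00000790 × 8760) = 0.933136
R(E) = exp(−0.0000308 × 8760) = 0.763526
Parallel (C and D): 1 − (1 − 0.860130)(1 − 0.933136) = 0.990648
Series (B and [0.990648]): 0.838554 × 0.990648 = 0.830712
Parallel (A, [0.830712], and E): 1 − (1 − 0.792141)(1 − 0.830712)(1 − 0.763526) = 0.9917

0.9917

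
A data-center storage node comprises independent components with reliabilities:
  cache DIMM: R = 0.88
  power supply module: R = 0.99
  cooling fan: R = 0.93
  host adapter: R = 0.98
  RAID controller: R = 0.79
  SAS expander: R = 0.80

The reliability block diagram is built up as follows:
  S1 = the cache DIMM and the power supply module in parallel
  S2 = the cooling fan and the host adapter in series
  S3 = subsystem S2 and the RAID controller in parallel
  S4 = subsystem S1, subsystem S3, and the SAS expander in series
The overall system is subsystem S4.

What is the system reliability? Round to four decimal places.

0.7842

Parallel (cache DIMM and power supply module): 1 − (1 − 0.880000)(1 − 0.990000) = 0.998800
Series (cooling fan and host adapter): 0.930000 × 0.980000 = 0.911400
Parallel ([0.911400] and RAID controller): 1 − (1 − 0.911400)(1 − 0.790000) = 0.981394
Series ([0.998800], [0.981394], and SAS expander): 0.998800 × 0.981394 × 0.800000 = 0.7842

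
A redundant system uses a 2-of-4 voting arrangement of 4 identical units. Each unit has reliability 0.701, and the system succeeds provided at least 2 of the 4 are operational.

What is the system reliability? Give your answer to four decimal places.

0.9171

R = Σ_{i=2}^{4} C(4,i) p^i (1−p)^{4−i} with p = 0.701
C(4,2)·0.701^2·0.299^2 = 0.263590
C(4,3)·0.701^3·0.299^1 = 0.411989
C(4,4)·0.701^4·0.299^0 = 0.241475
Sum = 0.9171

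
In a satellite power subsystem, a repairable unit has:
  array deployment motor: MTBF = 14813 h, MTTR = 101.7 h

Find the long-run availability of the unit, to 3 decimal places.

0.993

A(array deployment motor) = MTBF/(MTBF+MTTR) = 14813/(14813+101.7) = 0.993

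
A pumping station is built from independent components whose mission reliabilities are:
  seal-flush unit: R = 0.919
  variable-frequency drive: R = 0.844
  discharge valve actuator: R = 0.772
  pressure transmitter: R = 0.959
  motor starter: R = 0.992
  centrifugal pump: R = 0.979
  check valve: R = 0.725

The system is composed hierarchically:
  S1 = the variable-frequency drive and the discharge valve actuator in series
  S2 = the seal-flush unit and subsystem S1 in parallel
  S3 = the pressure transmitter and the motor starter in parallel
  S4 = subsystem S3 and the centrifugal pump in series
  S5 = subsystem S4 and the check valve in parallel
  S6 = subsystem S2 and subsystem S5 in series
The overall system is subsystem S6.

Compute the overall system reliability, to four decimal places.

Series (variable-frequency drive and discharge valve actuator): 0.844000 × 0.772000 = 0.651568
Parallel (seal-flush unit and [0.651568]): 1 − (1 − 0.919000)(1 − 0.651568) = 0.971777
Parallel (pressure transmitter and motor starter): 1 − (1 − 0.959000)(1 − 0.992000) = 0.999672
Series ([0.999672] and centrifugal pump): 0.999672 × 0.979000 = 0.978679
Parallel ([0.978679] and check valve): 1 − (1 − 0.978679)(1 − 0.725000) = 0.994137
Series ([0.971777] and [0.994137]): 0.971777 × 0.994137 = 0.9661

0.9661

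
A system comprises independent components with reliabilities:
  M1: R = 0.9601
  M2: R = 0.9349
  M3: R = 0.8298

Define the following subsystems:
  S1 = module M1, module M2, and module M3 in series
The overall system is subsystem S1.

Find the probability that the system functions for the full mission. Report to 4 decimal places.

0.7448

Series (M1, M2, and M3): 0.960100 × 0.934900 × 0.829800 = 0.7448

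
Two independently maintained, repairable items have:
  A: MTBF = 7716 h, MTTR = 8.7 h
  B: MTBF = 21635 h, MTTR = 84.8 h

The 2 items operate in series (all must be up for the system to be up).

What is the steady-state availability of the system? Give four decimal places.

A(A) = MTBF/(MTBF+MTTR) = 7716/(7716+8.7) = 0.998874
A(B) = MTBF/(MTBF+MTTR) = 21635/(21635+84.8) = 0.996096
Series availability: 0.998874 × 0.996096 = 0.9950

0.9950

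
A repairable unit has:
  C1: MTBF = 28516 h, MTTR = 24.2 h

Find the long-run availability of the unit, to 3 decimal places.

A(C1) = MTBF/(MTBF+MTTR) = 28516/(28516+24.2) = 0.999

0.999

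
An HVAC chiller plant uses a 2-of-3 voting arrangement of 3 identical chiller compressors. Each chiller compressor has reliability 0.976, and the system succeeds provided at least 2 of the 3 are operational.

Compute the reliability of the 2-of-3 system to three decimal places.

R = Σ_{i=2}^{3} C(3,i) p^i (1−p)^{3−i} with p = 0.976
C(3,2)·0.976^2·0.024^1 = 0.06859
C(3,3)·0.976^3·0.024^0 = 0.92971
Sum = 0.998

0.998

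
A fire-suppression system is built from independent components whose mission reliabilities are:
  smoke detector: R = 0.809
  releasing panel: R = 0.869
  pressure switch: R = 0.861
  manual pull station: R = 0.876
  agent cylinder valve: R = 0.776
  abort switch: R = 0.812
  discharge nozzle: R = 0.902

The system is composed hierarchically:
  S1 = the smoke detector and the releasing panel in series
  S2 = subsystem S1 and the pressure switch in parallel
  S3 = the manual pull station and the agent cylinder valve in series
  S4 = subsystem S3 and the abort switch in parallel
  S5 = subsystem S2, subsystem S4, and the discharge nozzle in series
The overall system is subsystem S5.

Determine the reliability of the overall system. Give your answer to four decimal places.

0.8127

Series (smoke detector and releasing panel): 0.809000 × 0.869000 = 0.703021
Parallel ([0.703021] and pressure switch): 1 − (1 − 0.703021)(1 − 0.861000) = 0.958720
Series (manual pull station and agent cylinder valve): 0.876000 × 0.776000 = 0.679776
Parallel ([0.679776] and abort switch): 1 − (1 − 0.679776)(1 − 0.812000) = 0.939798
Series ([0.958720], [0.939798], and discharge nozzle): 0.958720 × 0.939798 × 0.902000 = 0.8127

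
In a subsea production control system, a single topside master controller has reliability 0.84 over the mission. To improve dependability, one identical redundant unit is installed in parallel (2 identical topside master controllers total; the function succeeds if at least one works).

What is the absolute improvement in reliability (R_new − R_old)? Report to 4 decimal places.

R_before = 0.84
R_after = 1 − (1 − 0.84)^2 = 0.9744
ΔR = 0.9744 − 0.84 = 0.1344

0.1344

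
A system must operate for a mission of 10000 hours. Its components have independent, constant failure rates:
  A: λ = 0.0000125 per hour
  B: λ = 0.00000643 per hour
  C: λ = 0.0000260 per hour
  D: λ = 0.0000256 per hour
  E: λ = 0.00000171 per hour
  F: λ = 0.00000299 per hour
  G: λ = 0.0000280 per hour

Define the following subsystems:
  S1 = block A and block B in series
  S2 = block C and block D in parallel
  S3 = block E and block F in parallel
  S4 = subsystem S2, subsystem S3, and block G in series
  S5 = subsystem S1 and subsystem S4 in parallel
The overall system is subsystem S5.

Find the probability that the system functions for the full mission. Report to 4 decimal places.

0.9511

R(A) = exp(−0.0000125 × 10000) = 0.882497
R(B) = exp(−0.00000643 × 10000) = 0.937724
R(C) = exp(−0.0000260 × 10000) = 0.771052
R(D) = exp(−0.0000256 × 10000) = 0.774142
R(E) = exp(−0.00000171 × 10000) = 0.983045
R(F) = exp(−0.00000299 × 10000) = 0.970543
R(G) = exp(−0.0000280 × 10000) = 0.755784
Series (A and B): 0.882497 × 0.937724 = 0.827539
Parallel (C and D): 1 − (1 − 0.771052)(1 − 0.774142) = 0.948290
Parallel (E and F): 1 − (1 − 0.983045)(1 − 0.970543) = 0.999501
Series ([0.948290], [0.999501], and G): 0.948290 × 0.999501 × 0.755784 = 0.716345
Parallel ([0.827539] and [0.716345]): 1 − (1 − 0.827539)(1 − 0.716345) = 0.9511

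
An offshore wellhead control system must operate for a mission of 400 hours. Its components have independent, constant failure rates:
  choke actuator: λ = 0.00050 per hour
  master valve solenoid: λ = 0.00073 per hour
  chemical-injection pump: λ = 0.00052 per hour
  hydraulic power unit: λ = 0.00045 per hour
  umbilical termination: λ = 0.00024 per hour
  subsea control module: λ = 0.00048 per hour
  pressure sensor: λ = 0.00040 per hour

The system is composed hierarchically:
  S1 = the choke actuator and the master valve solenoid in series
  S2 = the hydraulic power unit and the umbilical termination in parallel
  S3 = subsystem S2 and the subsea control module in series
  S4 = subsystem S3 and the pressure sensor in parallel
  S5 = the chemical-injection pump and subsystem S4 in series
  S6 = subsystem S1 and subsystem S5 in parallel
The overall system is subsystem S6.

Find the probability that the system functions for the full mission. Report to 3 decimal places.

0.918

R(choke actuator) = exp(−0.00050 × 400) = 0.81873
R(master valve solenoid) = exp(−0.00073 × 400) = 0.74677
R(chemical-injection pump) = exp(−0.00052 × 400) = 0.81221
R(hydraulic power unit) = exp(−0.00045 × 400) = 0.83527
R(umbilical termination) = exp(−0.00024 × 400) = 0.90846
R(subsea control module) = exp(−0.00048 × 400) = 0.82531
R(pressure sensor) = exp(−0.00040 × 400) = 0.85214
Series (choke actuator and master valve solenoid): 0.81873 × 0.74677 = 0.61140
Parallel (hydraulic power unit and umbilical termination): 1 − (1 − 0.83527)(1 − 0.90846) = 0.98492
Series ([0.98492] and subsea control module): 0.98492 × 0.82531 = 0.81286
Parallel ([0.81286] and pressure sensor): 1 − (1 − 0.81286)(1 − 0.85214) = 0.97233
Series (chemical-injection pump and [0.97233]): 0.81221 × 0.97233 = 0.78974
Parallel ([0.61140] and [0.78974]): 1 − (1 − 0.61140)(1 − 0.78974) = 0.918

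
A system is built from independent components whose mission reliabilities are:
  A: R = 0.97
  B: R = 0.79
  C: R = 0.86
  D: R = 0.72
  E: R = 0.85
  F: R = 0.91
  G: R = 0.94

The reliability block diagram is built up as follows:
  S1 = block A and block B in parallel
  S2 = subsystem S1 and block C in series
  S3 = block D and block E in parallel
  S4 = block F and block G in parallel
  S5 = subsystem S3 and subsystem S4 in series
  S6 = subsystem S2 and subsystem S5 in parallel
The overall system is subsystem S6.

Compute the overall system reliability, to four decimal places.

Parallel (A and B): 1 − (1 − 0.970000)(1 − 0.790000) = 0.993700
Series ([0.993700] and C): 0.993700 × 0.860000 = 0.854582
Parallel (D and E): 1 − (1 − 0.720000)(1 − 0.850000) = 0.958000
Parallel (F and G): 1 − (1 − 0.910000)(1 − 0.940000) = 0.994600
Series ([0.958000] and [0.994600]): 0.958000 × 0.994600 = 0.952827
Parallel ([0.854582] and [0.952827]): 1 − (1 − 0.854582)(1 − 0.952827) = 0.9931

0.9931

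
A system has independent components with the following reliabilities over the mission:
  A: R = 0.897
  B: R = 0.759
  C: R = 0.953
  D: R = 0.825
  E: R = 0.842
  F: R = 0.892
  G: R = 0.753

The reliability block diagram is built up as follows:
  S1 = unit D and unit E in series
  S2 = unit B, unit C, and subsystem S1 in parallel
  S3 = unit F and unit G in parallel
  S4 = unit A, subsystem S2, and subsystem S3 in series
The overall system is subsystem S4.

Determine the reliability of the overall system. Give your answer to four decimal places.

0.8701

Series (D and E): 0.825000 × 0.842000 = 0.694650
Parallel (B, C, and [0.694650]): 1 − (1 − 0.759000)(1 − 0.953000)(1 − 0.694650) = 0.996541
Parallel (F and G): 1 − (1 − 0.892000)(1 − 0.753000) = 0.973324
Series (A, [0.996541], and [0.973324]): 0.897000 × 0.996541 × 0.973324 = 0.8701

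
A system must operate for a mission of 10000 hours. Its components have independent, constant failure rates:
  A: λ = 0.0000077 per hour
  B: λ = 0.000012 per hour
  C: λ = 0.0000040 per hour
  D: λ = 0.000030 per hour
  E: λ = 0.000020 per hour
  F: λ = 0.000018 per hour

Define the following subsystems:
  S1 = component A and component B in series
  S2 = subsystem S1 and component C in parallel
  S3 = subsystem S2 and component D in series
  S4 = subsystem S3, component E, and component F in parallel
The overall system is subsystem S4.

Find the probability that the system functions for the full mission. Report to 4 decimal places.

R(A) = exp(−0.0000077 × 10000) = 0.925890
R(B) = exp(−0.000012 × 10000) = 0.886920
R(C) = exp(−0.0000040 × 10000) = 0.960789
R(D) = exp(−0.000030 × 10000) = 0.740818
R(E) = exp(−0.000020 × 10000) = 0.818731
R(F) = exp(−0.000018 × 10000) = 0.835270
Series (A and B): 0.925890 × 0.886920 = 0.821190
Parallel ([0.821190] and C): 1 − (1 − 0.821190)(1 − 0.960789) = 0.992989
Series ([0.992989] and D): 0.992989 × 0.740818 = 0.735624
Parallel ([0.735624], E, and F): 1 − (1 − 0.735624)(1 − 0.818731)(1 − 0.835270) = 0.9921

0.9921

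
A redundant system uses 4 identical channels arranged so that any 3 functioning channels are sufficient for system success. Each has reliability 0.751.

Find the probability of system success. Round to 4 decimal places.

0.7400

R = Σ_{i=3}^{4} C(4,i) p^i (1−p)^{4−i} with p = 0.751
C(4,3)·0.751^3·0.249^1 = 0.421870
C(4,4)·0.751^4·0.249^0 = 0.318097
Sum = 0.7400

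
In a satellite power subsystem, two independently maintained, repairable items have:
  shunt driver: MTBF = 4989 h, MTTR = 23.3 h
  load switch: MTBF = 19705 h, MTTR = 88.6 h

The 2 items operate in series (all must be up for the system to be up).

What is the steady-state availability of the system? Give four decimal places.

0.9909

A(shunt driver) = MTBF/(MTBF+MTTR) = 4989/(4989+23.3) = 0.995351
A(load switch) = MTBF/(MTBF+MTTR) = 19705/(19705+88.6) = 0.995524
Series availability: 0.995351 × 0.995524 = 0.9909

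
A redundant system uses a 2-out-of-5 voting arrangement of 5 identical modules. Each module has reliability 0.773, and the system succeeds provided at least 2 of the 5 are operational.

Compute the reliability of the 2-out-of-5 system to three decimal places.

R = Σ_{i=2}^{5} C(5,i) p^i (1−p)^{5−i} with p = 0.773
C(5,2)·0.773^2·0.227^3 = 0.06989
C(5,3)·0.773^3·0.227^2 = 0.23801
C(5,4)·0.773^4·0.227^1 = 0.40524
C(5,5)·0.773^5·0.227^0 = 0.27599
Sum = 0.989

0.989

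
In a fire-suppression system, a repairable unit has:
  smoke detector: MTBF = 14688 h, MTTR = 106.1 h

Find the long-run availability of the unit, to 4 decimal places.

A(smoke detector) = MTBF/(MTBF+MTTR) = 14688/(14688+106.1) = 0.9928

0.9928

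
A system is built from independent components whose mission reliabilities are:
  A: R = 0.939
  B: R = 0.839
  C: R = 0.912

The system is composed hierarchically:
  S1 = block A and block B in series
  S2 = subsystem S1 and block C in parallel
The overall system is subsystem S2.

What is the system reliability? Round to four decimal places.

0.9813

Series (A and B): 0.939000 × 0.839000 = 0.787821
Parallel ([0.787821] and C): 1 − (1 − 0.787821)(1 − 0.912000) = 0.9813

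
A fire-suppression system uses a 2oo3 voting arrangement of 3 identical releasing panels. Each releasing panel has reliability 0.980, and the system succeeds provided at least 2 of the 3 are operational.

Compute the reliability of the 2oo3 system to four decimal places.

0.9988

R = Σ_{i=2}^{3} C(3,i) p^i (1−p)^{3−i} with p = 0.980
C(3,2)·0.980^2·0.020^1 = 0.057624
C(3,3)·0.980^3·0.020^0 = 0.941192
Sum = 0.9988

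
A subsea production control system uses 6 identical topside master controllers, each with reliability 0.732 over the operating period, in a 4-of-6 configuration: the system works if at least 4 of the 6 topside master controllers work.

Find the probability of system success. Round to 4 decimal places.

R = Σ_{i=4}^{6} C(6,i) p^i (1−p)^{6−i} with p = 0.732
C(6,4)·0.732^4·0.268^2 = 0.309318
C(6,5)·0.732^5·0.268^1 = 0.337941
C(6,6)·0.732^6·0.268^0 = 0.153839
Sum = 0.8011

0.8011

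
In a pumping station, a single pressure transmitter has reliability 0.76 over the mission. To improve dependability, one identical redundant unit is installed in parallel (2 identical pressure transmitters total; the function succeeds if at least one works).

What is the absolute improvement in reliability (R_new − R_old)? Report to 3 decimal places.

R_before = 0.76
R_after = 1 − (1 − 0.76)^2 = 0.942
ΔR = 0.942 − 0.76 = 0.182

0.182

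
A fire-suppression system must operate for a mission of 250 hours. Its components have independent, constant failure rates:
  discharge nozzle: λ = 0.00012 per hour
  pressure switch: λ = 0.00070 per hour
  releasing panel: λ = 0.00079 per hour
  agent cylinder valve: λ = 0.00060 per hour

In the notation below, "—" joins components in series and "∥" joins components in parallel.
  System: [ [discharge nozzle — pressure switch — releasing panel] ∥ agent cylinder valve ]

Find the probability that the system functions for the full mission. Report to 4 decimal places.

R(discharge nozzle) = exp(−0.00012 × 250) = 0.970446
R(pressure switch) = exp(−0.00070 × 250) = 0.839457
R(releasing panel) = exp(−0.00079 × 250) = 0.820780
R(agent cylinder valve) = exp(−0.00060 × 250) = 0.860708
Series (discharge nozzle, pressure switch, and releasing panel): 0.970446 × 0.839457 × 0.820780 = 0.668647
Parallel ([0.668647] and agent cylinder valve): 1 − (1 − 0.668647)(1 − 0.860708) = 0.9538

0.9538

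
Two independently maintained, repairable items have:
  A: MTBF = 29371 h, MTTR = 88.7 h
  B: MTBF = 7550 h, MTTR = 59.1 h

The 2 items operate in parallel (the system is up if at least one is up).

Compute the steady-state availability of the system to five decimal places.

0.99998

A(A) = MTBF/(MTBF+MTTR) = 29371/(29371+88.7) = 0.996989
A(B) = MTBF/(MTBF+MTTR) = 7550/(7550+59.1) = 0.992233
Parallel availability: 1 − (1 − 0.996989)(1 − 0.992233) = 0.99998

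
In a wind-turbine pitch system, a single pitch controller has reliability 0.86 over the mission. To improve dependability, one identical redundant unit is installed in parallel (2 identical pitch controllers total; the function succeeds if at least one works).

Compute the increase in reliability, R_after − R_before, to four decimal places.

R_before = 0.86
R_after = 1 − (1 − 0.86)^2 = 0.9804
ΔR = 0.9804 − 0.86 = 0.1204

0.1204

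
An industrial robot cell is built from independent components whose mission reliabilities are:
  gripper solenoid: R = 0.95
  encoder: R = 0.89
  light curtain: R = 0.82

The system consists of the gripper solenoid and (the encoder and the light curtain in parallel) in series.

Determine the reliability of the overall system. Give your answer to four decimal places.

0.9312

Parallel (encoder and light curtain): 1 − (1 − 0.890000)(1 − 0.820000) = 0.980200
Series (gripper solenoid and [0.980200]): 0.950000 × 0.980200 = 0.9312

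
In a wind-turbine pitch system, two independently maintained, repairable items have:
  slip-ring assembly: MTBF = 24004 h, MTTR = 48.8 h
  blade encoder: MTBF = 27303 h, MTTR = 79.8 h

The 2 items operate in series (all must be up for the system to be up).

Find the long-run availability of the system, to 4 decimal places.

0.9951

A(slip-ring assembly) = MTBF/(MTBF+MTTR) = 24004/(24004+48.8) = 0.997971
A(blade encoder) = MTBF/(MTBF+MTTR) = 27303/(27303+79.8) = 0.997086
Series availability: 0.997971 × 0.997086 = 0.9951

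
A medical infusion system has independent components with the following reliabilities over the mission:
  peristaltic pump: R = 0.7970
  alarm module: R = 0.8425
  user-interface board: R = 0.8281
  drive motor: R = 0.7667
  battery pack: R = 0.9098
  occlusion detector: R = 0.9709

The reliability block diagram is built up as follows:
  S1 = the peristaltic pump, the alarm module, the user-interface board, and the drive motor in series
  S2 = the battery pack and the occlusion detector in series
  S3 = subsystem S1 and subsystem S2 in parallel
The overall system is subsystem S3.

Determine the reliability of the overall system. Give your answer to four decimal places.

0.9331

Series (peristaltic pump, alarm module, user-interface board, and drive motor): 0.797000 × 0.842500 × 0.828100 × 0.766700 = 0.426321
Series (battery pack and occlusion detector): 0.909800 × 0.970900 = 0.883325
Parallel ([0.426321] and [0.883325]): 1 − (1 − 0.426321)(1 − 0.883325) = 0.9331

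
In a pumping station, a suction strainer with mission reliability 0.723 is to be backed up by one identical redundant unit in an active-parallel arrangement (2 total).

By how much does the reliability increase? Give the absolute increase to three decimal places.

0.200

R_before = 0.723
R_after = 1 − (1 − 0.723)^2 = 0.923
ΔR = 0.923 − 0.723 = 0.200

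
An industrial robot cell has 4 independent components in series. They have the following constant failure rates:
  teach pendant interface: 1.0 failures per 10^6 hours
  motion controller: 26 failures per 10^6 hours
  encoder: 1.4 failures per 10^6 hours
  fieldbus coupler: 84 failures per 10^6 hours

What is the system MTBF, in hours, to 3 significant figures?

8900

Series of exponential components: λ_sys = Σ λ_i
λ_sys = 0.0000010 + 0.000026 + 0.0000014 + 0.000084 = 1.1240e-04 /h
MTBF = 1 / λ_sys = 8900 h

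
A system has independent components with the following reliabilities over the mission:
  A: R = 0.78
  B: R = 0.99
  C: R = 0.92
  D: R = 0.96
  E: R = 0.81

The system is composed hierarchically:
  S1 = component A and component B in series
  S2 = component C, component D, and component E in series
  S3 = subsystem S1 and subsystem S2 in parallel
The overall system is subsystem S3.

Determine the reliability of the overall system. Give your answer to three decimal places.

Series (A and B): 0.78000 × 0.99000 = 0.77220
Series (C, D, and E): 0.92000 × 0.96000 × 0.81000 = 0.71539
Parallel ([0.77220] and [0.71539]): 1 − (1 − 0.77220)(1 − 0.71539) = 0.935

0.935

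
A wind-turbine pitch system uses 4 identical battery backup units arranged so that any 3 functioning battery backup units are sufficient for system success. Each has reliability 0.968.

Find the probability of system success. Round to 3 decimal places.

0.994

R = Σ_{i=3}^{4} C(4,i) p^i (1−p)^{4−i} with p = 0.968
C(4,3)·0.968^3·0.032^1 = 0.11610
C(4,4)·0.968^4·0.032^0 = 0.87801
Sum = 0.994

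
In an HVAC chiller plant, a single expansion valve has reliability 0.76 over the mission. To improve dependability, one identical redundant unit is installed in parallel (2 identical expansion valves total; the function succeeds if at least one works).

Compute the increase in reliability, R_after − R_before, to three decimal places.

R_before = 0.76
R_after = 1 − (1 − 0.76)^2 = 0.942
ΔR = 0.942 − 0.76 = 0.182

0.182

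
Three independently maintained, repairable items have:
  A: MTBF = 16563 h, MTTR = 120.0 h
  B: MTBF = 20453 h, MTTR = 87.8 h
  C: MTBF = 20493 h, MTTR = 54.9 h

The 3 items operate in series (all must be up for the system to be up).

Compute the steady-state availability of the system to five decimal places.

0.98592

A(A) = MTBF/(MTBF+MTTR) = 16563/(16563+120.0) = 0.992807
A(B) = MTBF/(MTBF+MTTR) = 20453/(20453+87.8) = 0.995726
A(C) = MTBF/(MTBF+MTTR) = 20493/(20493+54.9) = 0.997328
Series availability: 0.992807 × 0.995726 × 0.997328 = 0.98592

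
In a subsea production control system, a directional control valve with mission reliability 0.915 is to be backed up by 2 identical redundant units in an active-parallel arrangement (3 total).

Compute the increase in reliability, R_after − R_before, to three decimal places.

0.084

R_before = 0.915
R_after = 1 − (1 − 0.915)^3 = 0.999
ΔR = 0.999 − 0.915 = 0.084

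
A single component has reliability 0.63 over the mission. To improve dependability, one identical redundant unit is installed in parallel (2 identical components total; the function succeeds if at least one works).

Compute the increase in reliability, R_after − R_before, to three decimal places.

0.233

R_before = 0.63
R_after = 1 − (1 − 0.63)^2 = 0.863
ΔR = 0.863 − 0.63 = 0.233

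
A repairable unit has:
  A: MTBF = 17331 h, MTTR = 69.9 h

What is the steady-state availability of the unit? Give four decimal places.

A(A) = MTBF/(MTBF+MTTR) = 17331/(17331+69.9) = 0.9960

0.9960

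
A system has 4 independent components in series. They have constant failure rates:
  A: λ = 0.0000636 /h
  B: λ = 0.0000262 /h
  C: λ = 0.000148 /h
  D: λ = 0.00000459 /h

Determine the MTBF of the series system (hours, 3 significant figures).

4130

Series of exponential components: λ_sys = Σ λ_i
λ_sys = 0.0000636 + 0.0000262 + 0.000148 + 0.00000459 = 2.4239e-04 /h
MTBF = 1 / λ_sys = 4130 h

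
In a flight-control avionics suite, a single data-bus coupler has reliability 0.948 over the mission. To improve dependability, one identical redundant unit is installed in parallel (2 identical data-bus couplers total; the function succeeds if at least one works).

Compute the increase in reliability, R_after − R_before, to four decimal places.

0.0493

R_before = 0.948
R_after = 1 − (1 − 0.948)^2 = 0.9973
ΔR = 0.9973 − 0.948 = 0.0493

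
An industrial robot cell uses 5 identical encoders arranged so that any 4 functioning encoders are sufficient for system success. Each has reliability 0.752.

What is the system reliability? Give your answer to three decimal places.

R = Σ_{i=4}^{5} C(5,i) p^i (1−p)^{5−i} with p = 0.752
C(5,4)·0.752^4·0.248^1 = 0.39655
C(5,5)·0.752^5·0.248^0 = 0.24049
Sum = 0.637

0.637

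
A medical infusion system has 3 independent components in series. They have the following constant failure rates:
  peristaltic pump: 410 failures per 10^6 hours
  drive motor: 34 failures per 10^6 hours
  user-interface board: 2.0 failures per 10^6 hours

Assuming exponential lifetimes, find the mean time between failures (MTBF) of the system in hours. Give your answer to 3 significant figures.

2240

Series of exponential components: λ_sys = Σ λ_i
λ_sys = 0.00041 + 0.000034 + 0.0000020 = 4.4600e-04 /h
MTBF = 1 / λ_sys = 2240 h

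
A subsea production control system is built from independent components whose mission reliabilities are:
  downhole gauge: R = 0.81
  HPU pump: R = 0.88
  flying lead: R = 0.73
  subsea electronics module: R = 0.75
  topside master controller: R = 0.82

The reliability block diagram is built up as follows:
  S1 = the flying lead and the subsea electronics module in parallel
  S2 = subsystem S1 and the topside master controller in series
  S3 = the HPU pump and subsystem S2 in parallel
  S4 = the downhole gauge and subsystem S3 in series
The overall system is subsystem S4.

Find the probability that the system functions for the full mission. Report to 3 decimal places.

0.787

Parallel (flying lead and subsea electronics module): 1 − (1 − 0.73000)(1 − 0.75000) = 0.93250
Series ([0.93250] and topside master controller): 0.93250 × 0.82000 = 0.76465
Parallel (HPU pump and [0.76465]): 1 − (1 − 0.88000)(1 − 0.76465) = 0.97176
Series (downhole gauge and [0.97176]): 0.81000 × 0.97176 = 0.787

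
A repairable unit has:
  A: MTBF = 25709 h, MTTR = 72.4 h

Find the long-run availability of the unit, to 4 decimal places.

A(A) = MTBF/(MTBF+MTTR) = 25709/(25709+72.4) = 0.9972

0.9972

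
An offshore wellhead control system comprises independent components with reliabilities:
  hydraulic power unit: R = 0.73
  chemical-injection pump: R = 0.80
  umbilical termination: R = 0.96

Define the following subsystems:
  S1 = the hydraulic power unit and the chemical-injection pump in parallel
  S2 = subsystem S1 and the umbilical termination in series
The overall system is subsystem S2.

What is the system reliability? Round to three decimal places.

0.908

Parallel (hydraulic power unit and chemical-injection pump): 1 − (1 − 0.73000)(1 − 0.80000) = 0.94600
Series ([0.94600] and umbilical termination): 0.94600 × 0.96000 = 0.908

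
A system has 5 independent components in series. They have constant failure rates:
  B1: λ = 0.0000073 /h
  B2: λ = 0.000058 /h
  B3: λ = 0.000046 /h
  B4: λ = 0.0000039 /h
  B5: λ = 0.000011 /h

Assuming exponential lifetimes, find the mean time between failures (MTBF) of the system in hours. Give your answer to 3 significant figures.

Series of exponential components: λ_sys = Σ λ_i
λ_sys = 0.0000073 + 0.000058 + 0.000046 + 0.0000039 + 0.000011 = 1.2620e-04 /h
MTBF = 1 / λ_sys = 7920 h

7920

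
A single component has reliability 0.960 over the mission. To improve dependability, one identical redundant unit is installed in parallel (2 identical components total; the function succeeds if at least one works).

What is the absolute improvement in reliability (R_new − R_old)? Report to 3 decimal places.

0.038

R_before = 0.960
R_after = 1 − (1 − 0.960)^2 = 0.998
ΔR = 0.998 − 0.960 = 0.038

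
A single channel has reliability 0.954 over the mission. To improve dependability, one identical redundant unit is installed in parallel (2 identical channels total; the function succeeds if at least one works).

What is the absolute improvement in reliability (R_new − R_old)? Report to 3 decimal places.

R_before = 0.954
R_after = 1 − (1 − 0.954)^2 = 0.998
ΔR = 0.998 − 0.954 = 0.044

0.044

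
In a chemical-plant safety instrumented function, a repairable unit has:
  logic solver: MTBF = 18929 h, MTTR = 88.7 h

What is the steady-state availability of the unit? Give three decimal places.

A(logic solver) = MTBF/(MTBF+MTTR) = 18929/(18929+88.7) = 0.995

0.995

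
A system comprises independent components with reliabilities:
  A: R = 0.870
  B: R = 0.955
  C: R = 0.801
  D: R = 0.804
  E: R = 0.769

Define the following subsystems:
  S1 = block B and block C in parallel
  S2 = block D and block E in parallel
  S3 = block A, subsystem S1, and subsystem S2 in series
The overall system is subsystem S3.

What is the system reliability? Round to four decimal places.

0.8232

Parallel (B and C): 1 − (1 − 0.955000)(1 − 0.801000) = 0.991045
Parallel (D and E): 1 − (1 − 0.804000)(1 − 0.769000) = 0.954724
Series (A, [0.991045], and [0.954724]): 0.870000 × 0.991045 × 0.954724 = 0.8232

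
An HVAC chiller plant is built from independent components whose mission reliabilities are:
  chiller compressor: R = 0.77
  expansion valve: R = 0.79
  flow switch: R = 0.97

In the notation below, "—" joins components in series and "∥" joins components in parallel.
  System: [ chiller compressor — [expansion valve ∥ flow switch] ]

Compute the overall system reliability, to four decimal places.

0.7651

Parallel (expansion valve and flow switch): 1 − (1 − 0.790000)(1 − 0.970000) = 0.993700
Series (chiller compressor and [0.993700]): 0.770000 × 0.993700 = 0.7651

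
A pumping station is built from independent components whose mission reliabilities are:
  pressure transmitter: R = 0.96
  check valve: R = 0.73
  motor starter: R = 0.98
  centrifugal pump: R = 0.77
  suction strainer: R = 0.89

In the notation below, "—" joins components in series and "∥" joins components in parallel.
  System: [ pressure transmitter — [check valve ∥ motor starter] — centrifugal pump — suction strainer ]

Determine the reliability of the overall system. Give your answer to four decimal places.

0.6543

Parallel (check valve and motor starter): 1 − (1 − 0.730000)(1 − 0.980000) = 0.994600
Series (pressure transmitter, [0.994600], centrifugal pump, and suction strainer): 0.960000 × 0.994600 × 0.770000 × 0.890000 = 0.6543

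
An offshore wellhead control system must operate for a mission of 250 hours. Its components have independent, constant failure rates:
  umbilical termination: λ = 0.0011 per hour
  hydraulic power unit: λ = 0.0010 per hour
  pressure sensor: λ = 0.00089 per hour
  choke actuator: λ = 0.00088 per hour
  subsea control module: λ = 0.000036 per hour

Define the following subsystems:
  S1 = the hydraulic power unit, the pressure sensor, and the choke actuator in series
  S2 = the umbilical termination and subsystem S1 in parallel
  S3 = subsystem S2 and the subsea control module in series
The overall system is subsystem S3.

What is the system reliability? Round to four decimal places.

R(umbilical termination) = exp(−0.0011 × 250) = 0.759572
R(hydraulic power unit) = exp(−0.0010 × 250) = 0.778801
R(pressure sensor) = exp(−0.00089 × 250) = 0.800515
R(choke actuator) = exp(−0.00088 × 250) = 0.802519
R(subsea control module) = exp(−0.000036 × 250) = 0.991040
Series (hydraulic power unit, pressure sensor, and choke actuator): 0.778801 × 0.800515 × 0.802519 = 0.500324
Parallel (umbilical termination and [0.500324]): 1 − (1 − 0.759572)(1 − 0.500324) = 0.879864
Series ([0.879864] and subsea control module): 0.879864 × 0.991040 = 0.8720

0.8720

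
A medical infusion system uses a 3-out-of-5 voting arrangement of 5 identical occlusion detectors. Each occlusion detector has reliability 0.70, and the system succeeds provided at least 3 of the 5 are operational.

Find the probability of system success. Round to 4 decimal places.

R = Σ_{i=3}^{5} C(5,i) p^i (1−p)^{5−i} with p = 0.70
C(5,3)·0.70^3·0.30^2 = 0.308700
C(5,4)·0.70^4·0.30^1 = 0.360150
C(5,5)·0.70^5·0.30^0 = 0.168070
Sum = 0.8369

0.8369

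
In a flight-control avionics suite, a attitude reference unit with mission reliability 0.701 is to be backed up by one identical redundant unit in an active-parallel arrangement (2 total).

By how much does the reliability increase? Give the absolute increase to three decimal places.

0.210

R_before = 0.701
R_after = 1 − (1 − 0.701)^2 = 0.911
ΔR = 0.911 − 0.701 = 0.210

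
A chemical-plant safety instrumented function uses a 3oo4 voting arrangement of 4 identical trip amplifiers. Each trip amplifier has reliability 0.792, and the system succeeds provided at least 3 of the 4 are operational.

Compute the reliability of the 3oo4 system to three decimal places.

0.807

R = Σ_{i=3}^{4} C(4,i) p^i (1−p)^{4−i} with p = 0.792
C(4,3)·0.792^3·0.208^1 = 0.41333
C(4,4)·0.792^4·0.208^0 = 0.39346
Sum = 0.807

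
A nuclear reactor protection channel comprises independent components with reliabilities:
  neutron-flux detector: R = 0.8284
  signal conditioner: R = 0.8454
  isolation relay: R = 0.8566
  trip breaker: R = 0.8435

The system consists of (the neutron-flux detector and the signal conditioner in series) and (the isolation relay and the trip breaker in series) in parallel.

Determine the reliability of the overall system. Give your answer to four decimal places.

Series (neutron-flux detector and signal conditioner): 0.828400 × 0.845400 = 0.700329
Series (isolation relay and trip breaker): 0.856600 × 0.843500 = 0.722542
Parallel ([0.700329] and [0.722542]): 1 − (1 − 0.700329)(1 − 0.722542) = 0.9169

0.9169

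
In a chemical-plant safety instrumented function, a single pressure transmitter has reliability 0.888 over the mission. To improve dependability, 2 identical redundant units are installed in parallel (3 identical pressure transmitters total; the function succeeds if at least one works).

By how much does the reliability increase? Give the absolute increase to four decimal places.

0.1106

R_before = 0.888
R_after = 1 − (1 − 0.888)^3 = 0.9986
ΔR = 0.9986 − 0.888 = 0.1106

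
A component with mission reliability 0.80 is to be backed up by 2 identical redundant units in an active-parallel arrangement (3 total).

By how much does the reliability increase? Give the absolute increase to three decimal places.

0.192

R_before = 0.80
R_after = 1 − (1 − 0.80)^3 = 0.992
ΔR = 0.992 − 0.80 = 0.192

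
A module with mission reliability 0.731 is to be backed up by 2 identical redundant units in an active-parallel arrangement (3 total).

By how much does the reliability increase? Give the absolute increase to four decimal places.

0.2495

R_before = 0.731
R_after = 1 − (1 − 0.731)^3 = 0.9805
ΔR = 0.9805 − 0.731 = 0.2495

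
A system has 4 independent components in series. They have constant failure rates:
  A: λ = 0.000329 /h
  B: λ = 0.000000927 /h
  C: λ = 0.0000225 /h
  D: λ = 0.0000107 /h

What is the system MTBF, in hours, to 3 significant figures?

2750

Series of exponential components: λ_sys = Σ λ_i
λ_sys = 0.000329 + 0.000000927 + 0.0000225 + 0.0000107 = 3.6313e-04 /h
MTBF = 1 / λ_sys = 2750 h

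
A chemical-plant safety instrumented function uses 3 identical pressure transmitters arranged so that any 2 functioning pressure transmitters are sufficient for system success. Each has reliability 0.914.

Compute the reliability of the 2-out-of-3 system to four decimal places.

0.9791

R = Σ_{i=2}^{3} C(3,i) p^i (1−p)^{3−i} with p = 0.914
C(3,2)·0.914^2·0.086^1 = 0.215532
C(3,3)·0.914^3·0.086^0 = 0.763552
Sum = 0.9791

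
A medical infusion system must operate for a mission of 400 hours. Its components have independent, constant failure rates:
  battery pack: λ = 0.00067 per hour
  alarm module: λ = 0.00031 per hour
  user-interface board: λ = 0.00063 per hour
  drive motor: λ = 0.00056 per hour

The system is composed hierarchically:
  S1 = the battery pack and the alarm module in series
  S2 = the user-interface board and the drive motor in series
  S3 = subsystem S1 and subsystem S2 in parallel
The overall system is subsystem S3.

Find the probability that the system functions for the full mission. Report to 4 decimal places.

0.8772

R(battery pack) = exp(−0.00067 × 400) = 0.764908
R(alarm module) = exp(−0.00031 × 400) = 0.883380
R(user-interface board) = exp(−0.00063 × 400) = 0.777245
R(drive motor) = exp(−0.00056 × 400) = 0.799315
Series (battery pack and alarm module): 0.764908 × 0.883380 = 0.675704
Series (user-interface board and drive motor): 0.777245 × 0.799315 = 0.621264
Parallel ([0.675704] and [0.621264]): 1 − (1 − 0.675704)(1 − 0.621264) = 0.8772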